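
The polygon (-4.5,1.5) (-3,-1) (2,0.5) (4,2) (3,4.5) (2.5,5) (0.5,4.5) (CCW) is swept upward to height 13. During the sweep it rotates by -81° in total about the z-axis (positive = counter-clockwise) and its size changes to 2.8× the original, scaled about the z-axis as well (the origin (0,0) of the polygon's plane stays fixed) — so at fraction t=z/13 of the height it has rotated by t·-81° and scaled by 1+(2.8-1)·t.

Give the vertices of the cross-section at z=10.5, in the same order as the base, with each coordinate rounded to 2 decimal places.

t = z/height = 10.5/13 = 0.807692
s = 1 + (scale-1)·z/height = 1 + (2.8-1)·10.5/13 = 2.453846
θ = twist·z/height = -81°·10.5/13 = -65.4231° = -1.141848 rad
cos θ = 0.415915, sin θ = -0.909404 (intermediates below are computed at full precision and shown rounded to 5 d.p.)
v1: (-4.5,1.5) → rotate → (-0.50751,4.71619) → ×s → (-1.24535,11.57280) → (-1.25,11.57)
v2: (-3,-1) → rotate → (-2.15715,2.31230) → ×s → (-5.29331,5.67402) → (-5.29,5.67)
v3: (2,0.5) → rotate → (1.28653,-1.61085) → ×s → (3.15695,-3.95278) → (3.16,-3.95)
v4: (4,2) → rotate → (3.48247,-2.80579) → ×s → (8.54543,-6.88497) → (8.55,-6.88)
v5: (3,4.5) → rotate → (5.34006,-0.85660) → ×s → (13.10369,-2.10195) → (13.10,-2.10)
v6: (2.5,5) → rotate → (5.58680,-0.19394) → ×s → (13.70916,-0.47589) → (13.71,-0.48)
v7: (0.5,4.5) → rotate → (4.30027,1.41691) → ×s → (10.55221,3.47689) → (10.55,3.48)

Cross-section at z=10.5: (-1.25,11.57) (-5.29,5.67) (3.16,-3.95) (8.55,-6.88) (13.10,-2.10) (13.71,-0.48) (10.55,3.48)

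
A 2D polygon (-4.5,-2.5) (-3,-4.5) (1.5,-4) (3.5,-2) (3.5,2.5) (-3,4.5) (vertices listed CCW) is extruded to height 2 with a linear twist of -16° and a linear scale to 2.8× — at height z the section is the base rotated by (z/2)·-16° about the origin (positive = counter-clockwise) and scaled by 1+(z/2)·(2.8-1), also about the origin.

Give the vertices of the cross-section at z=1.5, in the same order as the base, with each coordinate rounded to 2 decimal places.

t = z/height = 1.5/2 = 0.75
s = 1 + (scale-1)·z/height = 1 + (2.8-1)·1.5/2 = 2.350000
θ = twist·z/height = -16°·1.5/2 = -12.0000° = -0.209440 rad
cos θ = 0.978148, sin θ = -0.207912 (intermediates below are computed at full precision and shown rounded to 5 d.p.)
v1: (-4.5,-2.5) → rotate → (-4.92144,-1.50977) → ×s → (-11.56539,-3.54795) → (-11.57,-3.55)
v2: (-3,-4.5) → rotate → (-3.87005,-3.77793) → ×s → (-9.09461,-8.87813) → (-9.09,-8.88)
v3: (1.5,-4) → rotate → (0.63557,-4.22446) → ×s → (1.49360,-9.92748) → (1.49,-9.93)
v4: (3.5,-2) → rotate → (3.00769,-2.68399) → ×s → (7.06808,-6.30737) → (7.07,-6.31)
v5: (3.5,2.5) → rotate → (3.94330,1.71768) → ×s → (9.26675,4.03654) → (9.27,4.04)
v6: (-3,4.5) → rotate → (-1.99884,5.02540) → ×s → (-4.69727,11.80969) → (-4.70,11.81)

Cross-section at z=1.5: (-11.57,-3.55) (-9.09,-8.88) (1.49,-9.93) (7.07,-6.31) (9.27,4.04) (-4.70,11.81)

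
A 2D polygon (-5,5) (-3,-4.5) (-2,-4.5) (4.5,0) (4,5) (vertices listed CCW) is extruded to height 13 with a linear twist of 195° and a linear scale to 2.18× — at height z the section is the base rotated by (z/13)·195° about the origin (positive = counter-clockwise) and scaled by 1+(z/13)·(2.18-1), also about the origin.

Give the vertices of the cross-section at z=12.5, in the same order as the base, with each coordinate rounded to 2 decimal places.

Cross-section at z=12.5: (11.97,-9.19) (5.10,10.36) (2.98,10.08) (-9.52,-1.25) (-7.07,-11.70)

t = z/height = 12.5/13 = 0.961538
s = 1 + (scale-1)·z/height = 1 + (2.18-1)·12.5/13 = 2.134615
θ = twist·z/height = 195°·12.5/13 = 187.5000° = 3.272492 rad
cos θ = -0.991445, sin θ = -0.130526 (intermediates below are computed at full precision and shown rounded to 5 d.p.)
v1: (-5,5) → rotate → (5.60986,-4.30459) → ×s → (11.97488,-9.18865) → (11.97,-9.19)
v2: (-3,-4.5) → rotate → (2.38697,4.85308) → ×s → (5.09526,10.35946) → (5.10,10.36)
v3: (-2,-4.5) → rotate → (1.39552,4.72255) → ×s → (2.97890,10.08084) → (2.98,10.08)
v4: (4.5,0) → rotate → (-4.46150,-0.58737) → ×s → (-9.52359,-1.25380) → (-9.52,-1.25)
v5: (4,5) → rotate → (-3.31315,-5.47933) → ×s → (-7.07230,-11.69626) → (-7.07,-11.70)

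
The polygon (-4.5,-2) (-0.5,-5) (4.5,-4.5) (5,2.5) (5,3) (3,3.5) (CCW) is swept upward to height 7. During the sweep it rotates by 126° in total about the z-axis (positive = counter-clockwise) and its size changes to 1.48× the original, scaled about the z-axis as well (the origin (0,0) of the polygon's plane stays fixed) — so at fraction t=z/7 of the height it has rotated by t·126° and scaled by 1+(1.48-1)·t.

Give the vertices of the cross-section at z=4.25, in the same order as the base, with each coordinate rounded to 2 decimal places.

t = z/height = 4.25/7 = 0.607143
s = 1 + (scale-1)·z/height = 1 + (1.48-1)·4.25/7 = 1.291429
θ = twist·z/height = 126°·4.25/7 = 76.5000° = 1.335177 rad
cos θ = 0.233445, sin θ = 0.972370 (intermediates below are computed at full precision and shown rounded to 5 d.p.)
v1: (-4.5,-2) → rotate → (0.89424,-4.84256) → ×s → (1.15484,-6.25381) → (1.15,-6.25)
v2: (-0.5,-5) → rotate → (4.74513,-1.65341) → ×s → (6.12799,-2.13526) → (6.13,-2.14)
v3: (4.5,-4.5) → rotate → (5.42617,3.32516) → ×s → (7.00751,4.29421) → (7.01,4.29)
v4: (5,2.5) → rotate → (-1.26370,5.44546) → ×s → (-1.63198,7.03243) → (-1.63,7.03)
v5: (5,3) → rotate → (-1.74988,5.56219) → ×s → (-2.25985,7.18317) → (-2.26,7.18)
v6: (3,3.5) → rotate → (-2.70296,3.73417) → ×s → (-3.49068,4.82241) → (-3.49,4.82)

Cross-section at z=4.25: (1.15,-6.25) (6.13,-2.14) (7.01,4.29) (-1.63,7.03) (-2.26,7.18) (-3.49,4.82)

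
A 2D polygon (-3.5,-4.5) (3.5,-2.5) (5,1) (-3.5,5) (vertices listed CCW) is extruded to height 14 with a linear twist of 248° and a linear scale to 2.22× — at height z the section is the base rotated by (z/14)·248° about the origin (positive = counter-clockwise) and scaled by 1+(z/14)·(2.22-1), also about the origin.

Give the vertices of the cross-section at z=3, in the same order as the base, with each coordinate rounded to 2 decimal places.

t = z/height = 3/14 = 0.214286
s = 1 + (scale-1)·z/height = 1 + (2.22-1)·3/14 = 1.261429
θ = twist·z/height = 248°·3/14 = 53.1429° = 0.927518 rad
cos θ = 0.599822, sin θ = 0.800134 (intermediates below are computed at full precision and shown rounded to 5 d.p.)
v1: (-3.5,-4.5) → rotate → (1.50122,-5.49967) → ×s → (1.89369,-6.93744) → (1.89,-6.94)
v2: (3.5,-2.5) → rotate → (4.09971,1.30091) → ×s → (5.17149,1.64101) → (5.17,1.64)
v3: (5,1) → rotate → (2.19898,4.60049) → ×s → (2.77385,5.80319) → (2.77,5.80)
v4: (-3.5,5) → rotate → (-6.10004,0.19864) → ×s → (-7.69477,0.25057) → (-7.69,0.25)

Cross-section at z=3: (1.89,-6.94) (5.17,1.64) (2.77,5.80) (-7.69,0.25)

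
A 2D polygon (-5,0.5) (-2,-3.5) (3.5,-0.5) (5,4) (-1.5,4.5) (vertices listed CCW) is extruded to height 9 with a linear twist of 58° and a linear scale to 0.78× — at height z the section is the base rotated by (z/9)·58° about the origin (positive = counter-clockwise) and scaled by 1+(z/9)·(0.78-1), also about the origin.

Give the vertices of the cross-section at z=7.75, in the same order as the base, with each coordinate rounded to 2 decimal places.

t = z/height = 7.75/9 = 0.861111
s = 1 + (scale-1)·z/height = 1 + (0.78-1)·7.75/9 = 0.810556
θ = twist·z/height = 58°·7.75/9 = 49.9444° = 0.871695 rad
cos θ = 0.643530, sin θ = 0.765421 (intermediates below are computed at full precision and shown rounded to 5 d.p.)
v1: (-5,0.5) → rotate → (-3.60036,-3.50534) → ×s → (-2.91829,-2.84127) → (-2.92,-2.84)
v2: (-2,-3.5) → rotate → (1.39191,-3.78320) → ×s → (1.12822,-3.06649) → (1.13,-3.07)
v3: (3.5,-0.5) → rotate → (2.63507,2.35721) → ×s → (2.13587,1.91065) → (2.14,1.91)
v4: (5,4) → rotate → (0.15597,6.40122) → ×s → (0.12642,5.18855) → (0.13,5.19)
v5: (-1.5,4.5) → rotate → (-4.40969,1.74775) → ×s → (-3.57430,1.41665) → (-3.57,1.42)

Cross-section at z=7.75: (-2.92,-2.84) (1.13,-3.07) (2.14,1.91) (0.13,5.19) (-3.57,1.42)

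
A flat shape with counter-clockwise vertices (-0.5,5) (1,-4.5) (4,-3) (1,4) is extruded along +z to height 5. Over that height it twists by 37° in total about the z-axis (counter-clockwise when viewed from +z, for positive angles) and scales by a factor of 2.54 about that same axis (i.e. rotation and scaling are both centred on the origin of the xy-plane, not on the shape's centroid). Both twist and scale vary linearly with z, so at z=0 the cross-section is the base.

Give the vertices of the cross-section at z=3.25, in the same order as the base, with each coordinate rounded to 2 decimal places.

t = z/height = 3.25/5 = 0.65
s = 1 + (scale-1)·z/height = 1 + (2.54-1)·3.25/5 = 2.001000
θ = twist·z/height = 37°·3.25/5 = 24.0500° = 0.419752 rad
cos θ = 0.913190, sin θ = 0.407534 (intermediates below are computed at full precision and shown rounded to 5 d.p.)
v1: (-0.5,5) → rotate → (-2.49426,4.36218) → ×s → (-4.99102,8.72873) → (-4.99,8.73)
v2: (1,-4.5) → rotate → (2.74709,-3.70182) → ×s → (5.49693,-7.40735) → (5.50,-7.41)
v3: (4,-3) → rotate → (4.87536,-1.10944) → ×s → (9.75560,-2.21998) → (9.76,-2.22)
v4: (1,4) → rotate → (-0.71694,4.06029) → ×s → (-1.43461,8.12465) → (-1.43,8.12)

Cross-section at z=3.25: (-4.99,8.73) (5.50,-7.41) (9.76,-2.22) (-1.43,8.12)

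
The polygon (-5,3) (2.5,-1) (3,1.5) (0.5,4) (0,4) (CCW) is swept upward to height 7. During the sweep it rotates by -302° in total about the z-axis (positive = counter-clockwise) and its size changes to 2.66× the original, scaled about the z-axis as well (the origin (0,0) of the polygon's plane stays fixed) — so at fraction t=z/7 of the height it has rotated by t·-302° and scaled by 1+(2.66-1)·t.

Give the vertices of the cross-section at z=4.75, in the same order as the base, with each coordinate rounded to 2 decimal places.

t = z/height = 4.75/7 = 0.678571
s = 1 + (scale-1)·z/height = 1 + (2.66-1)·4.75/7 = 2.126429
θ = twist·z/height = -302°·4.75/7 = -204.9286° = -3.576678 rad
cos θ = -0.906834, sin θ = 0.421488 (intermediates below are computed at full precision and shown rounded to 5 d.p.)
v1: (-5,3) → rotate → (3.26971,-4.82794) → ×s → (6.95280,-10.26627) → (6.95,-10.27)
v2: (2.5,-1) → rotate → (-1.84560,1.96055) → ×s → (-3.92453,4.16898) → (-3.92,4.17)
v3: (3,1.5) → rotate → (-3.35273,-0.09579) → ×s → (-7.12935,-0.20368) → (-7.13,-0.20)
v4: (0.5,4) → rotate → (-2.13937,-3.41659) → ×s → (-4.54922,-7.26514) → (-4.55,-7.27)
v5: (0,4) → rotate → (-1.68595,-3.62734) → ×s → (-3.58506,-7.71327) → (-3.59,-7.71)

Cross-section at z=4.75: (6.95,-10.27) (-3.92,4.17) (-7.13,-0.20) (-4.55,-7.27) (-3.59,-7.71)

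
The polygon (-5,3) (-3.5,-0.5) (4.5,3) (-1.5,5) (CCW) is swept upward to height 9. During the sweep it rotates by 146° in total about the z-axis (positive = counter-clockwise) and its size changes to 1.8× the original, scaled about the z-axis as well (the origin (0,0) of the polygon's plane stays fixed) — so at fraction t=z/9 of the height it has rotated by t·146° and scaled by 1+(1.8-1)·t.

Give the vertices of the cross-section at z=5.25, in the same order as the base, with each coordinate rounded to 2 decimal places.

t = z/height = 5.25/9 = 0.583333
s = 1 + (scale-1)·z/height = 1 + (1.8-1)·5.25/9 = 1.466667
θ = twist·z/height = 146°·5.25/9 = 85.1667° = 1.486439 rad
cos θ = 0.084258, sin θ = 0.996444 (intermediates below are computed at full precision and shown rounded to 5 d.p.)
v1: (-5,3) → rotate → (-3.41062,-4.72945) → ×s → (-5.00224,-6.93652) → (-5.00,-6.94)
v2: (-3.5,-0.5) → rotate → (0.20332,-3.52968) → ×s → (0.29820,-5.17687) → (0.30,-5.18)
v3: (4.5,3) → rotate → (-2.61017,4.73677) → ×s → (-3.82825,6.94726) → (-3.83,6.95)
v4: (-1.5,5) → rotate → (-5.10861,-1.07338) → ×s → (-7.49262,-1.57429) → (-7.49,-1.57)

Cross-section at z=5.25: (-5.00,-6.94) (0.30,-5.18) (-3.83,6.95) (-7.49,-1.57)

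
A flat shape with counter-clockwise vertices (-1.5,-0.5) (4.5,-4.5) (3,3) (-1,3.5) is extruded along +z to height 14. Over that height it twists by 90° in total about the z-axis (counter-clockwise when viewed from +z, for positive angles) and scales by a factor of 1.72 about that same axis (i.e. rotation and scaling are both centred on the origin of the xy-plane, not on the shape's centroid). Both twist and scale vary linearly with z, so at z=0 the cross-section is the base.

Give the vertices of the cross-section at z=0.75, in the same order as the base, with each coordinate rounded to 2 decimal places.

Cross-section at z=0.75: (-1.51,-0.65) (5.05,-4.26) (2.84,3.37) (-1.34,3.53)

t = z/height = 0.75/14 = 0.0535714
s = 1 + (scale-1)·z/height = 1 + (1.72-1)·0.75/14 = 1.038571
θ = twist·z/height = 90°·0.75/14 = 4.8214° = 0.084150 rad
cos θ = 0.996461, sin θ = 0.084051 (intermediates below are computed at full precision and shown rounded to 5 d.p.)
v1: (-1.5,-0.5) → rotate → (-1.45267,-0.62431) → ×s → (-1.50870,-0.64839) → (-1.51,-0.65)
v2: (4.5,-4.5) → rotate → (4.86230,-4.10585) → ×s → (5.04985,-4.26422) → (5.05,-4.26)
v3: (3,3) → rotate → (2.73723,3.24154) → ×s → (2.84281,3.36657) → (2.84,3.37)
v4: (-1,3.5) → rotate → (-1.29064,3.40356) → ×s → (-1.34042,3.53485) → (-1.34,3.53)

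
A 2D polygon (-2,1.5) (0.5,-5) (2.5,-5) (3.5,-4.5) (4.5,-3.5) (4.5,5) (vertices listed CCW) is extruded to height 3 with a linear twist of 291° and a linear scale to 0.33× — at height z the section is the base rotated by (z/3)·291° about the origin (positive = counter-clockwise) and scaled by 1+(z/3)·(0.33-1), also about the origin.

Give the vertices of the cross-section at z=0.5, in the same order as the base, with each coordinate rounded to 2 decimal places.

t = z/height = 0.5/3 = 0.166667
s = 1 + (scale-1)·z/height = 1 + (0.33-1)·0.5/3 = 0.888333
θ = twist·z/height = 291°·0.5/3 = 48.5000° = 0.846485 rad
cos θ = 0.662620, sin θ = 0.748956 (intermediates below are computed at full precision and shown rounded to 5 d.p.)
v1: (-2,1.5) → rotate → (-2.44867,-0.50398) → ×s → (-2.17524,-0.44770) → (-2.18,-0.45)
v2: (0.5,-5) → rotate → (4.07609,-2.93862) → ×s → (3.62093,-2.61048) → (3.62,-2.61)
v3: (2.5,-5) → rotate → (5.40133,-1.44071) → ×s → (4.79818,-1.27983) → (4.80,-1.28)
v4: (3.5,-4.5) → rotate → (5.68947,-0.36045) → ×s → (5.05415,-0.32020) → (5.05,-0.32)
v5: (4.5,-3.5) → rotate → (5.60314,1.05113) → ×s → (4.97745,0.93375) → (4.98,0.93)
v6: (4.5,5) → rotate → (-0.76299,6.68340) → ×s → (-0.67779,5.93709) → (-0.68,5.94)

Cross-section at z=0.5: (-2.18,-0.45) (3.62,-2.61) (4.80,-1.28) (5.05,-0.32) (4.98,0.93) (-0.68,5.94)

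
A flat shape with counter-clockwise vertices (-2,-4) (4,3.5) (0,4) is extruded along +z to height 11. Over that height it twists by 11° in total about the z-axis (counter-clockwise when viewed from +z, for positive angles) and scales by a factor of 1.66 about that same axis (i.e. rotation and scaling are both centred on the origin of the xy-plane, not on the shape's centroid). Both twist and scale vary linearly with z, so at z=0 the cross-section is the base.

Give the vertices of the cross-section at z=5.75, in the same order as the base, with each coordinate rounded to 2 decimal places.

t = z/height = 5.75/11 = 0.522727
s = 1 + (scale-1)·z/height = 1 + (1.66-1)·5.75/11 = 1.345000
θ = twist·z/height = 11°·5.75/11 = 5.7500° = 0.100356 rad
cos θ = 0.994969, sin θ = 0.100188 (intermediates below are computed at full precision and shown rounded to 5 d.p.)
v1: (-2,-4) → rotate → (-1.58918,-4.18025) → ×s → (-2.13745,-5.62244) → (-2.14,-5.62)
v2: (4,3.5) → rotate → (3.62922,3.88314) → ×s → (4.88130,5.22283) → (4.88,5.22)
v3: (0,4) → rotate → (-0.40075,3.97987) → ×s → (-0.53901,5.35293) → (-0.54,5.35)

Cross-section at z=5.75: (-2.14,-5.62) (4.88,5.22) (-0.54,5.35)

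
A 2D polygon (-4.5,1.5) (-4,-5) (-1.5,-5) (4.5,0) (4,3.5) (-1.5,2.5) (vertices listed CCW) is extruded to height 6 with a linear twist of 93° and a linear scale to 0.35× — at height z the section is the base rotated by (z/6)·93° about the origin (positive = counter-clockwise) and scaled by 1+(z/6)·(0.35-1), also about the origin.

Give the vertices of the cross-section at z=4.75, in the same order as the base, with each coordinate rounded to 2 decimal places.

t = z/height = 4.75/6 = 0.791667
s = 1 + (scale-1)·z/height = 1 + (0.35-1)·4.75/6 = 0.485417
θ = twist·z/height = 93°·4.75/6 = 73.6250° = 1.284999 rad
cos θ = 0.281923, sin θ = 0.959437 (intermediates below are computed at full precision and shown rounded to 5 d.p.)
v1: (-4.5,1.5) → rotate → (-2.70781,-3.89458) → ×s → (-1.31442,-1.89050) → (-1.31,-1.89)
v2: (-4,-5) → rotate → (3.66949,-5.24736) → ×s → (1.78123,-2.54716) → (1.78,-2.55)
v3: (-1.5,-5) → rotate → (4.37430,-2.84877) → ×s → (2.12336,-1.38284) → (2.12,-1.38)
v4: (4.5,0) → rotate → (1.26865,4.31747) → ×s → (0.61583,2.09577) → (0.62,2.10)
v5: (4,3.5) → rotate → (-2.23034,4.82448) → ×s → (-1.08264,2.34188) → (-1.08,2.34)
v6: (-1.5,2.5) → rotate → (-2.82148,-0.73435) → ×s → (-1.36959,-0.35646) → (-1.37,-0.36)

Cross-section at z=4.75: (-1.31,-1.89) (1.78,-2.55) (2.12,-1.38) (0.62,2.10) (-1.08,2.34) (-1.37,-0.36)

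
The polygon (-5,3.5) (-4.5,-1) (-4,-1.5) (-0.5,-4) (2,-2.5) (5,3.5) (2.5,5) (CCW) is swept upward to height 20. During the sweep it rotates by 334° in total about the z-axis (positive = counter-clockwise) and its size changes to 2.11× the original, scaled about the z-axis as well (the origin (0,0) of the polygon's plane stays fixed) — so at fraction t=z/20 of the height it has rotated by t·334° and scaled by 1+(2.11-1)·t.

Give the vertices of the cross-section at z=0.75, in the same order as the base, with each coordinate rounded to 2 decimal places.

Cross-section at z=0.75: (-5.87,2.43) (-4.35,-2.03) (-3.73,-2.43) (0.40,-4.18) (2.60,-2.09) (4.29,4.69) (1.41,5.65)

t = z/height = 0.75/20 = 0.0375
s = 1 + (scale-1)·z/height = 1 + (2.11-1)·0.75/20 = 1.041625
θ = twist·z/height = 334°·0.75/20 = 12.5250° = 0.218602 rad
cos θ = 0.976201, sin θ = 0.216866 (intermediates below are computed at full precision and shown rounded to 5 d.p.)
v1: (-5,3.5) → rotate → (-5.64004,2.33238) → ×s → (-5.87480,2.42946) → (-5.87,2.43)
v2: (-4.5,-1) → rotate → (-4.17604,-1.95210) → ×s → (-4.34987,-2.03335) → (-4.35,-2.03)
v3: (-4,-1.5) → rotate → (-3.57951,-2.33176) → ×s → (-3.72850,-2.42882) → (-3.73,-2.43)
v4: (-0.5,-4) → rotate → (0.37936,-4.01324) → ×s → (0.39515,-4.18029) → (0.40,-4.18)
v5: (2,-2.5) → rotate → (2.49457,-2.00677) → ×s → (2.59840,-2.09030) → (2.60,-2.09)
v6: (5,3.5) → rotate → (4.12198,4.50103) → ×s → (4.29356,4.68839) → (4.29,4.69)
v7: (2.5,5) → rotate → (1.35618,5.42317) → ×s → (1.41263,5.64891) → (1.41,5.65)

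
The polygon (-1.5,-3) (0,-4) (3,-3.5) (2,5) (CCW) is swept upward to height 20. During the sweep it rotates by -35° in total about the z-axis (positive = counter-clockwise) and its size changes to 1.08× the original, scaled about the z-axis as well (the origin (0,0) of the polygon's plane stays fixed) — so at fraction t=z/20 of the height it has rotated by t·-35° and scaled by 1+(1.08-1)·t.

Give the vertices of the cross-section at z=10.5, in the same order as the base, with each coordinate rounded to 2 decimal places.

Cross-section at z=10.5: (-2.47,-2.47) (-1.31,-3.96) (1.82,-4.45) (3.62,4.29)

t = z/height = 10.5/20 = 0.525
s = 1 + (scale-1)·z/height = 1 + (1.08-1)·10.5/20 = 1.042000
θ = twist·z/height = -35°·10.5/20 = -18.3750° = -0.320704 rad
cos θ = 0.949014, sin θ = -0.315235 (intermediates below are computed at full precision and shown rounded to 5 d.p.)
v1: (-1.5,-3) → rotate → (-2.36923,-2.37419) → ×s → (-2.46873,-2.47390) → (-2.47,-2.47)
v2: (0,-4) → rotate → (-1.26094,-3.79605) → ×s → (-1.31390,-3.95549) → (-1.31,-3.96)
v3: (3,-3.5) → rotate → (1.74372,-4.26725) → ×s → (1.81695,-4.44648) → (1.82,-4.45)
v4: (2,5) → rotate → (3.47420,4.11460) → ×s → (3.62012,4.28741) → (3.62,4.29)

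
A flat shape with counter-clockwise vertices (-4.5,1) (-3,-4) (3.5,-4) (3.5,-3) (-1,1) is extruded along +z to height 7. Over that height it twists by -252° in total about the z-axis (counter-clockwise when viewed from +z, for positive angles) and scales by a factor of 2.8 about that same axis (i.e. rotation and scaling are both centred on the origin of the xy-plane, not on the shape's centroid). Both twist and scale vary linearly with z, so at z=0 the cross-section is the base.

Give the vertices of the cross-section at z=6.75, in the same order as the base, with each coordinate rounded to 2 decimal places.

t = z/height = 6.75/7 = 0.964286
s = 1 + (scale-1)·z/height = 1 + (2.8-1)·6.75/7 = 2.735714
θ = twist·z/height = -252°·6.75/7 = -243.0000° = -4.241150 rad
cos θ = -0.453990, sin θ = 0.891007 (intermediates below are computed at full precision and shown rounded to 5 d.p.)
v1: (-4.5,1) → rotate → (1.15195,-4.46352) → ×s → (3.15141,-12.21092) → (3.15,-12.21)
v2: (-3,-4) → rotate → (4.92600,-0.85706) → ×s → (13.47612,-2.34466) → (13.48,-2.34)
v3: (3.5,-4) → rotate → (1.97506,4.93448) → ×s → (5.40320,13.49934) → (5.40,13.50)
v4: (3.5,-3) → rotate → (1.08405,4.48049) → ×s → (2.96566,12.25735) → (2.97,12.26)
v5: (-1,1) → rotate → (-0.43702,-1.34500) → ×s → (-1.19555,-3.67953) → (-1.20,-3.68)

Cross-section at z=6.75: (3.15,-12.21) (13.48,-2.34) (5.40,13.50) (2.97,12.26) (-1.20,-3.68)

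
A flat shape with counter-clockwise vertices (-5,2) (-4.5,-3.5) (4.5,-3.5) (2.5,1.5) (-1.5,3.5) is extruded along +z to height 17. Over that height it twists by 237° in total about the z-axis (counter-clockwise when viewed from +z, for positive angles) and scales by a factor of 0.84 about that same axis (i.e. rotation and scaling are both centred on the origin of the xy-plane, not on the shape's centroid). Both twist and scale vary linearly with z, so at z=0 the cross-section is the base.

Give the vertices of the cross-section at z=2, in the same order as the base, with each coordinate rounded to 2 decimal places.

Cross-section at z=2: (-5.25,-0.56) (-2.30,-5.10) (5.51,-0.97) (1.48,2.45) (-2.91,2.35)

t = z/height = 2/17 = 0.117647
s = 1 + (scale-1)·z/height = 1 + (0.84-1)·2/17 = 0.981176
θ = twist·z/height = 237°·2/17 = 27.8824° = 0.486639 rad
cos θ = 0.883910, sin θ = 0.467658 (intermediates below are computed at full precision and shown rounded to 5 d.p.)
v1: (-5,2) → rotate → (-5.35486,-0.57047) → ×s → (-5.25407,-0.55973) → (-5.25,-0.56)
v2: (-4.5,-3.5) → rotate → (-2.34079,-5.19814) → ×s → (-2.29673,-5.10030) → (-2.30,-5.10)
v3: (4.5,-3.5) → rotate → (5.61440,-0.98922) → ×s → (5.50871,-0.97060) → (5.51,-0.97)
v4: (2.5,1.5) → rotate → (1.50829,2.49501) → ×s → (1.47990,2.44804) → (1.48,2.45)
v5: (-1.5,3.5) → rotate → (-2.96267,2.39220) → ×s → (-2.90690,2.34717) → (-2.91,2.35)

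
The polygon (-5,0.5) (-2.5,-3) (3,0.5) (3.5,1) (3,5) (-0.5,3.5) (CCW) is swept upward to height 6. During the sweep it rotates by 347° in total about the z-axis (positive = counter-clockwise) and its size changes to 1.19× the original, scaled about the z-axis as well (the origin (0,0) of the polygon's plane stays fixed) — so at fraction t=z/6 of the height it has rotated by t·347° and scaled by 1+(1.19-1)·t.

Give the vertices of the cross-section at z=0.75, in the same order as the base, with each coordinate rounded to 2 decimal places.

t = z/height = 0.75/6 = 0.125
s = 1 + (scale-1)·z/height = 1 + (1.19-1)·0.75/6 = 1.023750
θ = twist·z/height = 347°·0.75/6 = 43.3750° = 0.757037 rad
cos θ = 0.726874, sin θ = 0.686770 (intermediates below are computed at full precision and shown rounded to 5 d.p.)
v1: (-5,0.5) → rotate → (-3.97776,-3.07041) → ×s → (-4.07223,-3.14334) → (-4.07,-3.14)
v2: (-2.5,-3) → rotate → (0.24313,-3.89755) → ×s → (0.24890,-3.99012) → (0.25,-3.99)
v3: (3,0.5) → rotate → (1.83724,2.42375) → ×s → (1.88087,2.48131) → (1.88,2.48)
v4: (3.5,1) → rotate → (1.85729,3.13057) → ×s → (1.90140,3.20492) → (1.90,3.20)
v5: (3,5) → rotate → (-1.25323,5.69468) → ×s → (-1.28299,5.82993) → (-1.28,5.83)
v6: (-0.5,3.5) → rotate → (-2.76713,2.20068) → ×s → (-2.83285,2.25294) → (-2.83,2.25)

Cross-section at z=0.75: (-4.07,-3.14) (0.25,-3.99) (1.88,2.48) (1.90,3.20) (-1.28,5.83) (-2.83,2.25)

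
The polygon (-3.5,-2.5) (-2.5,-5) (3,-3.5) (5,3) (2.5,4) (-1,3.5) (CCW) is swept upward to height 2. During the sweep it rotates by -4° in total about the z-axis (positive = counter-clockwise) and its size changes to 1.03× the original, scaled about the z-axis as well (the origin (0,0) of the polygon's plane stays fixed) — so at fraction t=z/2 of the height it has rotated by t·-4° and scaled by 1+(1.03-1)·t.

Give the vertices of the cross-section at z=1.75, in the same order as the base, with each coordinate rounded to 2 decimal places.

t = z/height = 1.75/2 = 0.875
s = 1 + (scale-1)·z/height = 1 + (1.03-1)·1.75/2 = 1.026250
θ = twist·z/height = -4°·1.75/2 = -3.5000° = -0.061087 rad
cos θ = 0.998135, sin θ = -0.061049 (intermediates below are computed at full precision and shown rounded to 5 d.p.)
v1: (-3.5,-2.5) → rotate → (-3.64609,-2.28167) → ×s → (-3.74180,-2.34156) → (-3.74,-2.34)
v2: (-2.5,-5) → rotate → (-2.80058,-4.83805) → ×s → (-2.87409,-4.96505) → (-2.87,-4.97)
v3: (3,-3.5) → rotate → (2.78073,-3.67662) → ×s → (2.85373,-3.77313) → (2.85,-3.77)
v4: (5,3) → rotate → (5.17382,2.68916) → ×s → (5.30963,2.75975) → (5.31,2.76)
v5: (2.5,4) → rotate → (2.73953,3.83992) → ×s → (2.81144,3.94072) → (2.81,3.94)
v6: (-1,3.5) → rotate → (-0.78446,3.55452) → ×s → (-0.80506,3.64783) → (-0.81,3.65)

Cross-section at z=1.75: (-3.74,-2.34) (-2.87,-4.97) (2.85,-3.77) (5.31,2.76) (2.81,3.94) (-0.81,3.65)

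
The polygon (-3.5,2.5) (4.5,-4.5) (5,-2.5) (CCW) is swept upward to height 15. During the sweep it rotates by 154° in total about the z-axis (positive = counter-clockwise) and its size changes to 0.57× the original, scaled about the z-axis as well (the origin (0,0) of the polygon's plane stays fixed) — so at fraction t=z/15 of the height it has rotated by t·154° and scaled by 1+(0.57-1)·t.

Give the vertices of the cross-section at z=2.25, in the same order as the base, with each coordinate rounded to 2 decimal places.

Cross-section at z=2.25: (-3.93,0.87) (5.52,-2.22) (5.22,-0.32)

t = z/height = 2.25/15 = 0.15
s = 1 + (scale-1)·z/height = 1 + (0.57-1)·2.25/15 = 0.935500
θ = twist·z/height = 154°·2.25/15 = 23.1000° = 0.403171 rad
cos θ = 0.919821, sin θ = 0.392337 (intermediates below are computed at full precision and shown rounded to 5 d.p.)
v1: (-3.5,2.5) → rotate → (-4.20022,0.92637) → ×s → (-3.92930,0.86662) → (-3.93,0.87)
v2: (4.5,-4.5) → rotate → (5.90471,-2.37368) → ×s → (5.52386,-2.22058) → (5.52,-2.22)
v3: (5,-2.5) → rotate → (5.57995,-0.33787) → ×s → (5.22004,-0.31608) → (5.22,-0.32)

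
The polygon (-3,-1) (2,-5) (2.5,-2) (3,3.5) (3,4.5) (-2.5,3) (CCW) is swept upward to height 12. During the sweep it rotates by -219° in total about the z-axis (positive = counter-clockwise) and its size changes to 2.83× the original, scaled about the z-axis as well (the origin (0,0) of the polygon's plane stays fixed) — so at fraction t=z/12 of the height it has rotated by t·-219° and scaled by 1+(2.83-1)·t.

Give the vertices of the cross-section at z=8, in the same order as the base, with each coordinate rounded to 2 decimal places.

Cross-section at z=8: (4.28,5.56) (-9.89,6.72) (-7.08,0.58) (-1.18,-10.17) (0.06,-12.01) (8.33,-2.42)

t = z/height = 8/12 = 0.666667
s = 1 + (scale-1)·z/height = 1 + (2.83-1)·8/12 = 2.220000
θ = twist·z/height = -219°·8/12 = -146.0000° = -2.548181 rad
cos θ = -0.829038, sin θ = -0.559193 (intermediates below are computed at full precision and shown rounded to 5 d.p.)
v1: (-3,-1) → rotate → (1.92792,2.50662) → ×s → (4.27998,5.56469) → (4.28,5.56)
v2: (2,-5) → rotate → (-4.45404,3.02680) → ×s → (-9.88797,6.71950) → (-9.89,6.72)
v3: (2.5,-2) → rotate → (-3.19098,0.26009) → ×s → (-7.08398,0.57741) → (-7.08,0.58)
v4: (3,3.5) → rotate → (-0.52994,-4.57921) → ×s → (-1.17646,-10.16585) → (-1.18,-10.17)
v5: (3,4.5) → rotate → (0.02926,-5.40825) → ×s → (0.06495,-12.00631) → (0.06,-12.01)
v6: (-2.5,3) → rotate → (3.75017,-1.08913) → ×s → (8.32538,-2.41787) → (8.33,-2.42)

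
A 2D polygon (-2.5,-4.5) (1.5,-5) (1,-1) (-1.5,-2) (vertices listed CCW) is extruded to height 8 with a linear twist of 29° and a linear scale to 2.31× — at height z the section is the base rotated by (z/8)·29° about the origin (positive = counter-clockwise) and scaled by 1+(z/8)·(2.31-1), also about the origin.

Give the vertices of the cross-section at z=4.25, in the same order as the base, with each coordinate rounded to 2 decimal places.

t = z/height = 4.25/8 = 0.53125
s = 1 + (scale-1)·z/height = 1 + (2.31-1)·4.25/8 = 1.695938
θ = twist·z/height = 29°·4.25/8 = 15.4063° = 0.268890 rad
cos θ = 0.964066, sin θ = 0.265661 (intermediates below are computed at full precision and shown rounded to 5 d.p.)
v1: (-2.5,-4.5) → rotate → (-1.21469,-5.00245) → ×s → (-2.06004,-8.48385) → (-2.06,-8.48)
v2: (1.5,-5) → rotate → (2.77441,-4.42184) → ×s → (4.70522,-7.49916) → (4.71,-7.50)
v3: (1,-1) → rotate → (1.22973,-0.69841) → ×s → (2.08554,-1.18445) → (2.09,-1.18)
v4: (-1.5,-2) → rotate → (-0.91478,-2.32662) → ×s → (-1.55140,-3.94581) → (-1.55,-3.95)

Cross-section at z=4.25: (-2.06,-8.48) (4.71,-7.50) (2.09,-1.18) (-1.55,-3.95)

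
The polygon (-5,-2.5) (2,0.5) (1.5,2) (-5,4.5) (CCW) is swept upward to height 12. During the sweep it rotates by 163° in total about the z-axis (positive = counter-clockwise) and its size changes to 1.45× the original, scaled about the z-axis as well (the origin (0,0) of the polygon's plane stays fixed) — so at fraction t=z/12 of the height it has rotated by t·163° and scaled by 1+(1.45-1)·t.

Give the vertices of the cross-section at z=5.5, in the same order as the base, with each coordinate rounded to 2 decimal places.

t = z/height = 5.5/12 = 0.458333
s = 1 + (scale-1)·z/height = 1 + (1.45-1)·5.5/12 = 1.206250
θ = twist·z/height = 163°·5.5/12 = 74.7083° = 1.303906 rad
cos θ = 0.263733, sin θ = 0.964596 (intermediates below are computed at full precision and shown rounded to 5 d.p.)
v1: (-5,-2.5) → rotate → (1.09283,-5.48231) → ×s → (1.31822,-6.61304) → (1.32,-6.61)
v2: (2,0.5) → rotate → (0.04517,2.06106) → ×s → (0.05448,2.48615) → (0.05,2.49)
v3: (1.5,2) → rotate → (-1.53359,1.97436) → ×s → (-1.84990,2.38157) → (-1.85,2.38)
v4: (-5,4.5) → rotate → (-5.65934,-3.63618) → ×s → (-6.82658,-4.38614) → (-6.83,-4.39)

Cross-section at z=5.5: (1.32,-6.61) (0.05,2.49) (-1.85,2.38) (-6.83,-4.39)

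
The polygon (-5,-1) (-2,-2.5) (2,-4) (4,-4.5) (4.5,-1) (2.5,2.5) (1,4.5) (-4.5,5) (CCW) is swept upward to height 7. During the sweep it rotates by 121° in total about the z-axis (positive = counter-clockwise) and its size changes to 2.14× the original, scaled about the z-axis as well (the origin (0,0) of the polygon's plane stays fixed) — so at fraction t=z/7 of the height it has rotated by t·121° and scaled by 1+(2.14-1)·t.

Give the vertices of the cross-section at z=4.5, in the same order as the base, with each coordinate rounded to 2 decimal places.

Cross-section at z=4.5: (-0.14,-8.83) (3.50,-4.30) (7.51,1.92) (9.09,5.12) (3.34,7.25) (-3.32,5.15) (-7.25,3.34) (-10.12,-5.79)

t = z/height = 4.5/7 = 0.642857
s = 1 + (scale-1)·z/height = 1 + (2.14-1)·4.5/7 = 1.732857
θ = twist·z/height = 121°·4.5/7 = 77.7857° = 1.357617 rad
cos θ = 0.211568, sin θ = 0.977363 (intermediates below are computed at full precision and shown rounded to 5 d.p.)
v1: (-5,-1) → rotate → (-0.08048,-5.09838) → ×s → (-0.13946,-8.83477) → (-0.14,-8.83)
v2: (-2,-2.5) → rotate → (2.02027,-2.48365) → ×s → (3.50084,-4.30381) → (3.50,-4.30)
v3: (2,-4) → rotate → (4.33259,1.10845) → ×s → (7.50776,1.92079) → (7.51,1.92)
v4: (4,-4.5) → rotate → (5.24441,2.95739) → ×s → (9.08781,5.12474) → (9.09,5.12)
v5: (4.5,-1) → rotate → (1.92942,4.18657) → ×s → (3.34341,7.25472) → (3.34,7.25)
v6: (2.5,2.5) → rotate → (-1.91449,2.97233) → ×s → (-3.31753,5.15062) → (-3.32,5.15)
v7: (1,4.5) → rotate → (-4.18657,1.92942) → ×s → (-7.25472,3.34341) → (-7.25,3.34)
v8: (-4.5,5) → rotate → (-5.83887,-3.34029) → ×s → (-10.11793,-5.78825) → (-10.12,-5.79)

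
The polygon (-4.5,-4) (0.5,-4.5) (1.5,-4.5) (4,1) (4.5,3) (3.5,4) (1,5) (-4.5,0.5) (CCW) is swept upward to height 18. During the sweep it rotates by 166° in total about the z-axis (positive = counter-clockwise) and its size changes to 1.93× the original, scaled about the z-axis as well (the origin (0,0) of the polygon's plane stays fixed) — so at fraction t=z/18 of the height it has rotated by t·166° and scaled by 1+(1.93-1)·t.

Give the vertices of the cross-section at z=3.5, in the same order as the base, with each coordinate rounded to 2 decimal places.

t = z/height = 3.5/18 = 0.194444
s = 1 + (scale-1)·z/height = 1 + (1.93-1)·3.5/18 = 1.180833
θ = twist·z/height = 166°·3.5/18 = 32.2778° = 0.563353 rad
cos θ = 0.845469, sin θ = 0.534024 (intermediates below are computed at full precision and shown rounded to 5 d.p.)
v1: (-4.5,-4) → rotate → (-1.66851,-5.78499) → ×s → (-1.97024,-6.83110) → (-1.97,-6.83)
v2: (0.5,-4.5) → rotate → (2.82584,-3.53760) → ×s → (3.33685,-4.17731) → (3.34,-4.18)
v3: (1.5,-4.5) → rotate → (3.67131,-3.00357) → ×s → (4.33521,-3.54672) → (4.34,-3.55)
v4: (4,1) → rotate → (2.84785,2.98157) → ×s → (3.36284,3.52073) → (3.36,3.52)
v5: (4.5,3) → rotate → (2.20254,4.93952) → ×s → (2.60083,5.83275) → (2.60,5.83)
v6: (3.5,4) → rotate → (0.82304,5.25096) → ×s → (0.97188,6.20051) → (0.97,6.20)
v7: (1,5) → rotate → (-1.82465,4.76137) → ×s → (-2.15461,5.62238) → (-2.15,5.62)
v8: (-4.5,0.5) → rotate → (-4.07162,-1.98038) → ×s → (-4.80791,-2.33849) → (-4.81,-2.34)

Cross-section at z=3.5: (-1.97,-6.83) (3.34,-4.18) (4.34,-3.55) (3.36,3.52) (2.60,5.83) (0.97,6.20) (-2.15,5.62) (-4.81,-2.34)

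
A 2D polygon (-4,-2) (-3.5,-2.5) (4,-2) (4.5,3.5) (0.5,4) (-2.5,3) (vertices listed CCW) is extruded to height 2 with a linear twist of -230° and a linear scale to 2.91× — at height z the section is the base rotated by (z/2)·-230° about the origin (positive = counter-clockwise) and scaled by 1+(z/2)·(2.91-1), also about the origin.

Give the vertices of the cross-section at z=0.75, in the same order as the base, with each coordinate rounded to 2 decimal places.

Cross-section at z=0.75: (-3.87,6.63) (-4.67,5.71) (-2.98,-7.07) (6.50,-7.31) (6.91,-0.41) (4.86,4.62)

t = z/height = 0.75/2 = 0.375
s = 1 + (scale-1)·z/height = 1 + (2.91-1)·0.75/2 = 1.716250
θ = twist·z/height = -230°·0.75/2 = -86.2500° = -1.505346 rad
cos θ = 0.065403, sin θ = -0.997859 (intermediates below are computed at full precision and shown rounded to 5 d.p.)
v1: (-4,-2) → rotate → (-2.25733,3.86063) → ×s → (-3.87414,6.62581) → (-3.87,6.63)
v2: (-3.5,-2.5) → rotate → (-2.72356,3.32900) → ×s → (-4.67431,5.71339) → (-4.67,5.71)
v3: (4,-2) → rotate → (-1.73411,-4.12224) → ×s → (-2.97616,-7.07480) → (-2.98,-7.07)
v4: (4.5,3.5) → rotate → (3.78682,-4.26145) → ×s → (6.49913,-7.31372) → (6.50,-7.31)
v5: (0.5,4) → rotate → (4.02414,-0.23732) → ×s → (6.90643,-0.40730) → (6.91,-0.41)
v6: (-2.5,3) → rotate → (2.83007,2.69086) → ×s → (4.85711,4.61818) → (4.86,4.62)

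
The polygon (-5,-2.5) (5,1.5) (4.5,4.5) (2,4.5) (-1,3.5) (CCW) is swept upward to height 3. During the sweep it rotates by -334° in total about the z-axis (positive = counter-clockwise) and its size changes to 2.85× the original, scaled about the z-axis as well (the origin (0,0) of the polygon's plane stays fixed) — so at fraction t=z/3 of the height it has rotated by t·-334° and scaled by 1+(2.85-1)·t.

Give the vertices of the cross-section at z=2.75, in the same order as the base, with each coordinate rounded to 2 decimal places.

t = z/height = 2.75/3 = 0.916667
s = 1 + (scale-1)·z/height = 1 + (2.85-1)·2.75/3 = 2.695833
θ = twist·z/height = -334°·2.75/3 = -306.1667° = -5.343616 rad
cos θ = 0.590136, sin θ = 0.807304 (intermediates below are computed at full precision and shown rounded to 5 d.p.)
v1: (-5,-2.5) → rotate → (-0.93242,-5.51186) → ×s → (-2.51365,-14.85905) → (-2.51,-14.86)
v2: (5,1.5) → rotate → (1.73972,4.92172) → ×s → (4.69001,13.26814) → (4.69,13.27)
v3: (4.5,4.5) → rotate → (-0.97725,6.28848) → ×s → (-2.63452,16.95269) → (-2.63,16.95)
v4: (2,4.5) → rotate → (-2.45259,4.27022) → ×s → (-6.61179,11.51180) → (-6.61,11.51)
v5: (-1,3.5) → rotate → (-3.41570,1.25817) → ×s → (-9.20816,3.39182) → (-9.21,3.39)

Cross-section at z=2.75: (-2.51,-14.86) (4.69,13.27) (-2.63,16.95) (-6.61,11.51) (-9.21,3.39)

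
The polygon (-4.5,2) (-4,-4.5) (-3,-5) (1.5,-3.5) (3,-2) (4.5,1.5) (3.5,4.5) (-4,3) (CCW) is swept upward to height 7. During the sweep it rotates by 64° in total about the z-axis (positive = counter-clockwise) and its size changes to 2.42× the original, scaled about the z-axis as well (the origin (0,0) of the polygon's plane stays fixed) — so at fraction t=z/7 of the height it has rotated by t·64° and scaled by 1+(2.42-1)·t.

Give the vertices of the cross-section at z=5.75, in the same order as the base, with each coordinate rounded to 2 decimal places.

Cross-section at z=5.75: (-9.37,-5.11) (2.47,-12.81) (4.65,-11.74) (8.00,-2.03) (7.39,2.53) (3.34,9.72) (-3.13,11.95) (-10.43,-2.93)

t = z/height = 5.75/7 = 0.821429
s = 1 + (scale-1)·z/height = 1 + (2.42-1)·5.75/7 = 2.166429
θ = twist·z/height = 64°·5.75/7 = 52.5714° = 0.917545 rad
cos θ = 0.607772, sin θ = 0.794112 (intermediates below are computed at full precision and shown rounded to 5 d.p.)
v1: (-4.5,2) → rotate → (-4.32320,-2.35796) → ×s → (-9.36590,-5.10835) → (-9.37,-5.11)
v2: (-4,-4.5) → rotate → (1.14241,-5.91142) → ×s → (2.47496,-12.80667) → (2.47,-12.81)
v3: (-3,-5) → rotate → (2.14724,-5.42119) → ×s → (4.65185,-11.74463) → (4.65,-11.74)
v4: (1.5,-3.5) → rotate → (3.69105,-0.93603) → ×s → (7.99639,-2.02785) → (8.00,-2.03)
v5: (3,-2) → rotate → (3.41154,1.16679) → ×s → (7.39086,2.52777) → (7.39,2.53)
v6: (4.5,1.5) → rotate → (1.54381,4.48516) → ×s → (3.34455,9.71678) → (3.34,9.72)
v7: (3.5,4.5) → rotate → (-1.44630,5.51436) → ×s → (-3.13331,11.94648) → (-3.13,11.95)
v8: (-4,3) → rotate → (-4.81342,-1.35313) → ×s → (-10.42794,-2.93146) → (-10.43,-2.93)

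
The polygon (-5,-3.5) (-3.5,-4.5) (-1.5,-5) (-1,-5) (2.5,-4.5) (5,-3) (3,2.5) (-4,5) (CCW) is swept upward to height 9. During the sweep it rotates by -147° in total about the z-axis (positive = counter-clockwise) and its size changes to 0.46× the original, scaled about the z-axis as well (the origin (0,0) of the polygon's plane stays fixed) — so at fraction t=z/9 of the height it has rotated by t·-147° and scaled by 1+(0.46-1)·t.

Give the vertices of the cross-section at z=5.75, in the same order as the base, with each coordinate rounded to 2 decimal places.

Cross-section at z=5.75: (-2.06,3.42) (-2.78,2.49) (-3.20,1.20) (-3.22,0.88) (-3.05,-1.43) (-2.18,-3.13) (1.50,-2.07) (3.45,2.39)

t = z/height = 5.75/9 = 0.638889
s = 1 + (scale-1)·z/height = 1 + (0.46-1)·5.75/9 = 0.655000
θ = twist·z/height = -147°·5.75/9 = -93.9167° = -1.639155 rad
cos θ = -0.068306, sin θ = -0.997664 (intermediates below are computed at full precision and shown rounded to 5 d.p.)
v1: (-5,-3.5) → rotate → (-3.15030,5.22739) → ×s → (-2.06345,3.42394) → (-2.06,3.42)
v2: (-3.5,-4.5) → rotate → (-4.25042,3.79920) → ×s → (-2.78403,2.48848) → (-2.78,2.49)
v3: (-1.5,-5) → rotate → (-4.88586,1.83802) → ×s → (-3.20024,1.20391) → (-3.20,1.20)
v4: (-1,-5) → rotate → (-4.92002,1.33919) → ×s → (-3.22261,0.87717) → (-3.22,0.88)
v5: (2.5,-4.5) → rotate → (-4.66025,-2.18679) → ×s → (-3.05247,-1.43235) → (-3.05,-1.43)
v6: (5,-3) → rotate → (-3.33452,-4.78341) → ×s → (-2.18411,-3.13313) → (-2.18,-3.13)
v7: (3,2.5) → rotate → (2.28924,-3.16376) → ×s → (1.49946,-2.07226) → (1.50,-2.07)
v8: (-4,5) → rotate → (5.26154,3.64913) → ×s → (3.44631,2.39018) → (3.45,2.39)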